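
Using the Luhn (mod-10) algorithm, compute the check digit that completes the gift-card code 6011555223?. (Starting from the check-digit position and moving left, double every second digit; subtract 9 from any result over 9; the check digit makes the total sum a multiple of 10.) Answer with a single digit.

Partial digits right→left: 3 2 2 5 5 5 1 1 0 6
Double every second digit counting from the check-digit position (so the 1st, 3rd, 5th, ... of the partial from the right).
  doubled (with −9 where >9): 6 4 1 2 0 → sum 13
  kept as-is: 2 5 5 1 6 → sum 19
Total = 13 + 19 = 32.
Check digit = (10 − (32 mod 10)) mod 10 = 8.

8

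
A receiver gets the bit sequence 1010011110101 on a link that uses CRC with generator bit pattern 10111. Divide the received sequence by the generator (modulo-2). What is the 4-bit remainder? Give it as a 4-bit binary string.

Modulo-2 division of 1010011110101 by 10111:
  pos 0: 10100 XOR 10111 = 00011
  pos 3: 11111 XOR 10111 = 01000
  pos 4: 10001 XOR 10111 = 00110
  pos 6: 11001 XOR 10111 = 01110
  pos 7: 11100 XOR 10111 = 01011
  pos 8: 10111 XOR 10111 = 00000
Remainder = 0000 (zero — the frame passes the CRC check).

0000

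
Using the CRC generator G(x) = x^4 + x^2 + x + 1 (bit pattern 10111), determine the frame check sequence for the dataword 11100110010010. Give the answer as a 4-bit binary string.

1011

Append 4 zeros: 111001100100100000. Divide by 10111 (XOR where the leading bit is 1):
  pos 0: 11100 XOR 10111 = 01011
  pos 1: 10111 XOR 10111 = 00000
  pos 6: 10010 XOR 10111 = 00101
  pos 8: 10101 XOR 10111 = 00010
  pos 11: 10000 XOR 10111 = 00111
  pos 13: 11100 XOR 10111 = 01011
Remainder (last 4 bits) = 1011. This is the CRC / FCS.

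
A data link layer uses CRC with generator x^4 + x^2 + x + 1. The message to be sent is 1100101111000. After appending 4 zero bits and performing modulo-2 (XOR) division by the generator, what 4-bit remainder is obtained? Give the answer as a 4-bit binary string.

0111

Append 4 zeros: 11001011110000000. Divide by 10111 (XOR where the leading bit is 1):
  pos 0: 11001 XOR 10111 = 01110
  pos 1: 11100 XOR 10111 = 01011
  pos 2: 10111 XOR 10111 = 00000
  pos 7: 11100 XOR 10111 = 01011
  pos 8: 10110 XOR 10111 = 00001
  pos 12: 10000 XOR 10111 = 00111
Remainder (last 4 bits) = 0111. This is the CRC / FCS.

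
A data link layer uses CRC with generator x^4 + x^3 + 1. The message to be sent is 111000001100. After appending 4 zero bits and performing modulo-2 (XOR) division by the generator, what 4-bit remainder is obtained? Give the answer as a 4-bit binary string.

Append 4 zeros: 1110000011000000. Divide by 11001 (XOR where the leading bit is 1):
  pos 0: 11100 XOR 11001 = 00101
  pos 2: 10100 XOR 11001 = 01101
  pos 3: 11010 XOR 11001 = 00011
  pos 6: 11110 XOR 11001 = 00111
  pos 8: 11100 XOR 11001 = 00101
  pos 10: 10100 XOR 11001 = 01101
  pos 11: 11010 XOR 11001 = 00011
Remainder (last 4 bits) = 0011. This is the CRC / FCS.

0011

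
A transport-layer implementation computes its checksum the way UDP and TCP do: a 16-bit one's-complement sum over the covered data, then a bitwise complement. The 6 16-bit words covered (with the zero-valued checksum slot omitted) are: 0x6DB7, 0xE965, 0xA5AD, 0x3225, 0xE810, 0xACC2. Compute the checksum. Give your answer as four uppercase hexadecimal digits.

One's-complement addition (fold any carry out of bit 15 back into bit 0):
  0x6DB7 + 0xE965 = 0x1571C → wrap carry → 0x571D
  0x571D + 0xA5AD = 0x0FCCA
  0xFCCA + 0x3225 = 0x12EEF → wrap carry → 0x2EF0
  0x2EF0 + 0xE810 = 0x11700 → wrap carry → 0x1701
  0x1701 + 0xACC2 = 0x0C3C3
One's-complement sum = 0xC3C3.
Checksum = ~0xC3C3 & 0xFFFF = 0x3C3C.

3C3C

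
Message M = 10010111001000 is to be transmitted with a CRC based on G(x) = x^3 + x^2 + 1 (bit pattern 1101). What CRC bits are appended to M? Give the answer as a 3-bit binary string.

010

Append 3 zeros: 10010111001000000. Divide by 1101 (XOR where the leading bit is 1):
  pos 0: 1001 XOR 1101 = 0100
  pos 1: 1000 XOR 1101 = 0101
  pos 2: 1011 XOR 1101 = 0110
  pos 3: 1101 XOR 1101 = 0000
  pos 7: 1001 XOR 1101 = 0100
  pos 8: 1000 XOR 1101 = 0101
  pos 9: 1010 XOR 1101 = 0111
  pos 10: 1110 XOR 1101 = 0011
  pos 12: 1100 XOR 1101 = 0001
Remainder (last 3 bits) = 010. This is the CRC / FCS.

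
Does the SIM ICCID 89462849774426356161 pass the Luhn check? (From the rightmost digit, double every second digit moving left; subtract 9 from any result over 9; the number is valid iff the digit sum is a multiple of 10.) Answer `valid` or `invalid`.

From the right, keep odd positions and double even positions (subtract 9 from any doubled value over 9):
  doubled (positions 2,4,...): 3 3 6 4 8 5 8 4 8 7 → sum 56
  kept (positions 1,3,...): 1 1 5 6 4 7 9 8 6 9 → sum 56
Total = 112.
112 mod 10 = 2, so the number is invalid.

invalid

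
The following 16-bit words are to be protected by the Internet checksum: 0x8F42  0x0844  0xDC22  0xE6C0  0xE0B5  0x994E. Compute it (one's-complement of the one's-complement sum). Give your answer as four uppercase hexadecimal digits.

2B91

One's-complement addition (fold any carry out of bit 15 back into bit 0):
  0x8F42 + 0x0844 = 0x09786
  0x9786 + 0xDC22 = 0x173A8 → wrap carry → 0x73A9
  0x73A9 + 0xE6C0 = 0x15A69 → wrap carry → 0x5A6A
  0x5A6A + 0xE0B5 = 0x13B1F → wrap carry → 0x3B20
  0x3B20 + 0x994E = 0x0D46E
One's-complement sum = 0xD46E.
Checksum = ~0xD46E & 0xFFFF = 0x2B91.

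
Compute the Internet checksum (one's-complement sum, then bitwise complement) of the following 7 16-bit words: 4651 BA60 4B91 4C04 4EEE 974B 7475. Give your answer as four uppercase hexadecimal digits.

0D09

One's-complement addition (fold any carry out of bit 15 back into bit 0):
  0x4651 + 0xBA60 = 0x100B1 → wrap carry → 0x00B2
  0x00B2 + 0x4B91 = 0x04C43
  0x4C43 + 0x4C04 = 0x09847
  0x9847 + 0x4EEE = 0x0E735
  0xE735 + 0x974B = 0x17E80 → wrap carry → 0x7E81
  0x7E81 + 0x7475 = 0x0F2F6
One's-complement sum = 0xF2F6.
Checksum = ~0xF2F6 & 0xFFFF = 0x0D09.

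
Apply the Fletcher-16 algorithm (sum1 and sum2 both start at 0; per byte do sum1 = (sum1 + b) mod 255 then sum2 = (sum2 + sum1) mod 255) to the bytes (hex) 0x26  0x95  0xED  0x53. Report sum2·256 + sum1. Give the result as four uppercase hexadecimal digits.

88FC

Running sums (mod 255):
  after byte 0 (0x26): sum1=38, sum2=38
  after byte 1 (0x95): sum1=187, sum2=225
  after byte 2 (0xED): sum1=169, sum2=139
  after byte 3 (0x53): sum1=252, sum2=136
Checksum = sum2·256 + sum1 = 136·256 + 252 = 35068 = 0x88FC.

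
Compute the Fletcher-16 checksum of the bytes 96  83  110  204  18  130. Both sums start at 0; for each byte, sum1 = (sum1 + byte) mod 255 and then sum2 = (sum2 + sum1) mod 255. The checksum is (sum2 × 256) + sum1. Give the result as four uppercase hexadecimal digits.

Running sums (mod 255):
  after byte 0 (96): sum1=96, sum2=96
  after byte 1 (83): sum1=179, sum2=20
  after byte 2 (110): sum1=34, sum2=54
  after byte 3 (204): sum1=238, sum2=37
  after byte 4 (18): sum1=1, sum2=38
  after byte 5 (130): sum1=131, sum2=169
Checksum = sum2·256 + sum1 = 169·256 + 131 = 43395 = 0xA983.

A983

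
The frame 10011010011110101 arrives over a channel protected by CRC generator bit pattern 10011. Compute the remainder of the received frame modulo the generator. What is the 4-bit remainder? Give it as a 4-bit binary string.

0000

Modulo-2 division of 10011010011110101 by 10011:
  pos 0: 10011 XOR 10011 = 00000
  pos 6: 10011 XOR 10011 = 00000
  pos 11: 11010 XOR 10011 = 01001
  pos 12: 10011 XOR 10011 = 00000
Remainder = 0000 (zero — the frame passes the CRC check).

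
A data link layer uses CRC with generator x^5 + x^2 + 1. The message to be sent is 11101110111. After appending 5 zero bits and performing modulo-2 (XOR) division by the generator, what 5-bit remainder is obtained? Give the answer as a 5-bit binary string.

01001

Append 5 zeros: 1110111011100000. Divide by 100101 (XOR where the leading bit is 1):
  pos 0: 111011 XOR 100101 = 011110
  pos 1: 111101 XOR 100101 = 011000
  pos 2: 110000 XOR 100101 = 010101
  pos 3: 101011 XOR 100101 = 001110
  pos 5: 111011 XOR 100101 = 011110
  pos 6: 111100 XOR 100101 = 011001
  pos 7: 110010 XOR 100101 = 010111
  pos 8: 101110 XOR 100101 = 001011
  pos 10: 101100 XOR 100101 = 001001
Remainder (last 5 bits) = 01001. This is the CRC / FCS.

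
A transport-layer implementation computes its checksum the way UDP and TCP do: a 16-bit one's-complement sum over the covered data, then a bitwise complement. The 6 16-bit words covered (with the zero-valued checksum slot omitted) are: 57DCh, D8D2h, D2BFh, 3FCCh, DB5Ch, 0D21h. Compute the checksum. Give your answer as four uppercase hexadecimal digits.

D446

One's-complement addition (fold any carry out of bit 15 back into bit 0):
  0x57DC + 0xD8D2 = 0x130AE → wrap carry → 0x30AF
  0x30AF + 0xD2BF = 0x1036E → wrap carry → 0x036F
  0x036F + 0x3FCC = 0x0433B
  0x433B + 0xDB5C = 0x11E97 → wrap carry → 0x1E98
  0x1E98 + 0x0D21 = 0x02BB9
One's-complement sum = 0x2BB9.
Checksum = ~0x2BB9 & 0xFFFF = 0xD446.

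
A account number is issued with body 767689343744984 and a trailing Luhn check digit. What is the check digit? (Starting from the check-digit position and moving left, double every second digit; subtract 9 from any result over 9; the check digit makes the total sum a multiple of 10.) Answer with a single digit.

2

Partial digits right→left: 4 8 9 4 4 7 3 4 3 9 8 6 7 6 7
Double every second digit counting from the check-digit position (so the 1st, 3rd, 5th, ... of the partial from the right).
  doubled (with −9 where >9): 8 9 8 6 6 7 5 5 → sum 54
  kept as-is: 8 4 7 4 9 6 6 → sum 44
Total = 54 + 44 = 98.
Check digit = (10 − (98 mod 10)) mod 10 = 2.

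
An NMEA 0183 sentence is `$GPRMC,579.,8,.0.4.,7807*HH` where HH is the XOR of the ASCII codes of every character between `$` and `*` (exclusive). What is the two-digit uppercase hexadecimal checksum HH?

44

XOR the ASCII codes of the payload characters:
  'G' = 0x47 → acc = 0x47
  'P' = 0x50 → acc = 0x17
  'R' = 0x52 → acc = 0x45
  'M' = 0x4D → acc = 0x08
  'C' = 0x43 → acc = 0x4B
  ',' = 0x2C → acc = 0x67
  '5' = 0x35 → acc = 0x52
  '7' = 0x37 → acc = 0x65
  '9' = 0x39 → acc = 0x5C
  '.' = 0x2E → acc = 0x72
  ',' = 0x2C → acc = 0x5E
  '8' = 0x38 → acc = 0x66
  ',' = 0x2C → acc = 0x4A
  '.' = 0x2E → acc = 0x64
  '0' = 0x30 → acc = 0x54
  '.' = 0x2E → acc = 0x7A
  '4' = 0x34 → acc = 0x4E
  '.' = 0x2E → acc = 0x60
  ',' = 0x2C → acc = 0x4C
  '7' = 0x37 → acc = 0x7B
  '8' = 0x38 → acc = 0x43
  '0' = 0x30 → acc = 0x73
  '7' = 0x37 → acc = 0x44
Checksum = 0x44.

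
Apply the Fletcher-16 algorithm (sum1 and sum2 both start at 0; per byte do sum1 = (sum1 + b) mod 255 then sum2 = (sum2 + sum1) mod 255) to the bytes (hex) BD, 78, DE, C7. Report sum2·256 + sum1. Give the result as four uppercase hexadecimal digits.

E5DC

Running sums (mod 255):
  after byte 0 (BD): sum1=189, sum2=189
  after byte 1 (78): sum1=54, sum2=243
  after byte 2 (DE): sum1=21, sum2=9
  after byte 3 (C7): sum1=220, sum2=229
Checksum = sum2·256 + sum1 = 229·256 + 220 = 58844 = 0xE5DC.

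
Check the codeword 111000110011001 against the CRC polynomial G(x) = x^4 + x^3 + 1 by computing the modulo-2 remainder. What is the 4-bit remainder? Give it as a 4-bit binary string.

Modulo-2 division of 111000110011001 by 11001:
  pos 0: 11100 XOR 11001 = 00101
  pos 2: 10101 XOR 11001 = 01100
  pos 3: 11001 XOR 11001 = 00000
  pos 10: 11001 XOR 11001 = 00000
Remainder = 0000 (zero — the frame passes the CRC check).

0000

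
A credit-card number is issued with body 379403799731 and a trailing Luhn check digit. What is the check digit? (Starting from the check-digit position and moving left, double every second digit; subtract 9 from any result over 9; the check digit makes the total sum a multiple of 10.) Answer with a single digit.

4

Partial digits right→left: 1 3 7 9 9 7 3 0 4 9 7 3
Double every second digit counting from the check-digit position (so the 1st, 3rd, 5th, ... of the partial from the right).
  doubled (with −9 where >9): 2 5 9 6 8 5 → sum 35
  kept as-is: 3 9 7 0 9 3 → sum 31
Total = 35 + 31 = 66.
Check digit = (10 − (66 mod 10)) mod 10 = 4.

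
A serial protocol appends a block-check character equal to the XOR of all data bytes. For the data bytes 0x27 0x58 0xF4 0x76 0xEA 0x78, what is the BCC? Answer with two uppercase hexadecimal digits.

XOR the bytes together:
  start with 0x27
  0x27 ⊕ 0x58 = 0x7F
  0x7F ⊕ 0xF4 = 0x8B
  0x8B ⊕ 0x76 = 0xFD
  0xFD ⊕ 0xEA = 0x17
  0x17 ⊕ 0x78 = 0x6F

6F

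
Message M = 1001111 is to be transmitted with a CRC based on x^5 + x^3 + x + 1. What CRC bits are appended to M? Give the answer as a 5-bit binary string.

Append 5 zeros: 100111100000. Divide by 101011 (XOR where the leading bit is 1):
  pos 0: 100111 XOR 101011 = 001100
  pos 2: 110010 XOR 101011 = 011001
  pos 3: 110010 XOR 101011 = 011001
  pos 4: 110010 XOR 101011 = 011001
  pos 5: 110010 XOR 101011 = 011001
  pos 6: 110010 XOR 101011 = 011001
Remainder (last 5 bits) = 11001. This is the CRC / FCS.

11001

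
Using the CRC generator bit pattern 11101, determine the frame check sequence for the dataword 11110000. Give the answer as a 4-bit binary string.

0011

Append 4 zeros: 111100000000. Divide by 11101 (XOR where the leading bit is 1):
  pos 0: 11110 XOR 11101 = 00011
  pos 3: 11000 XOR 11101 = 00101
  pos 5: 10100 XOR 11101 = 01001
  pos 6: 10010 XOR 11101 = 01111
  pos 7: 11110 XOR 11101 = 00011
Remainder (last 4 bits) = 0011. This is the CRC / FCS.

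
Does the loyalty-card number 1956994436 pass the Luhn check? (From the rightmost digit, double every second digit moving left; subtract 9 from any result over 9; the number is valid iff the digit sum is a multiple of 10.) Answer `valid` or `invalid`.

valid

From the right, keep odd positions and double even positions (subtract 9 from any doubled value over 9):
  doubled (positions 2,4,...): 6 8 9 1 2 → sum 26
  kept (positions 1,3,...): 6 4 9 6 9 → sum 34
Total = 60.
60 mod 10 = 0, so the number is valid.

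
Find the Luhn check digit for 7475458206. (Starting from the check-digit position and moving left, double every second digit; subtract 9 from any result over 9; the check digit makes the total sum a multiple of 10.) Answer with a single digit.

Partial digits right→left: 6 0 2 8 5 4 5 7 4 7
Double every second digit counting from the check-digit position (so the 1st, 3rd, 5th, ... of the partial from the right).
  doubled (with −9 where >9): 3 4 1 1 8 → sum 17
  kept as-is: 0 8 4 7 7 → sum 26
Total = 17 + 26 = 43.
Check digit = (10 − (43 mod 10)) mod 10 = 7.

7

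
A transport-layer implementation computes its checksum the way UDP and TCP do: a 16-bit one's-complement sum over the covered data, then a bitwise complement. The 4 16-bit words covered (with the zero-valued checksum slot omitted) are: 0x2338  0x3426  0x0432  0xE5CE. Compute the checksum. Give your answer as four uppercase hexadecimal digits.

BEA0

One's-complement addition (fold any carry out of bit 15 back into bit 0):
  0x2338 + 0x3426 = 0x0575E
  0x575E + 0x0432 = 0x05B90
  0x5B90 + 0xE5CE = 0x1415E → wrap carry → 0x415F
One's-complement sum = 0x415F.
Checksum = ~0x415F & 0xFFFF = 0xBEA0.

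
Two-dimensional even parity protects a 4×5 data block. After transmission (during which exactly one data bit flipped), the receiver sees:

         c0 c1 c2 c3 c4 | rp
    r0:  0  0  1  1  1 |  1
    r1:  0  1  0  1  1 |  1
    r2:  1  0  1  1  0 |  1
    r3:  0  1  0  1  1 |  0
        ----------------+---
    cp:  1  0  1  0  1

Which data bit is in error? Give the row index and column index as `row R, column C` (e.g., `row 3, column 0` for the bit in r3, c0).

row 3, column 2

Recompute each row's even parity and compare to rp:
  r0: data parity 1, sent rp 1 → ok
  r1: data parity 1, sent rp 1 → ok
  r2: data parity 1, sent rp 1 → ok
  r3: data parity 1, sent rp 0 → mismatch
Recompute each column's even parity and compare to cp:
  c0: data parity 1, sent cp 1 → ok
  c1: data parity 0, sent cp 0 → ok
  c2: data parity 0, sent cp 1 → mismatch
  c3: data parity 0, sent cp 0 → ok
  c4: data parity 1, sent cp 1 → ok
Exactly one row (r3) and one column (c2) fail → the flipped bit is at their intersection.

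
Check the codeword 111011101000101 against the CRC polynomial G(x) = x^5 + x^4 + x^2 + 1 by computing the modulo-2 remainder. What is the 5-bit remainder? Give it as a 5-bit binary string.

11001

Modulo-2 division of 111011101000101 by 110101:
  pos 0: 111011 XOR 110101 = 001110
  pos 2: 111010 XOR 110101 = 001111
  pos 4: 111110 XOR 110101 = 001011
  pos 6: 101100 XOR 110101 = 011001
  pos 7: 110011 XOR 110101 = 000110
Remainder = 11001 (nonzero — an error is detected).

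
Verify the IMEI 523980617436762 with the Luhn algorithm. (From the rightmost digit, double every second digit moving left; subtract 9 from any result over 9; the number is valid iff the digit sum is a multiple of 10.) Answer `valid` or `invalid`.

valid

From the right, keep odd positions and double even positions (subtract 9 from any doubled value over 9):
  doubled (positions 2,4,...): 3 3 8 2 0 9 4 → sum 29
  kept (positions 1,3,...): 2 7 3 7 6 8 3 5 → sum 41
Total = 70.
70 mod 10 = 0, so the number is valid.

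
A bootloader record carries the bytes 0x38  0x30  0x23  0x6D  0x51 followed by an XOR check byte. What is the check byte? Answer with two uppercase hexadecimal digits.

17

XOR the bytes together:
  start with 0x38
  0x38 ⊕ 0x30 = 0x08
  0x08 ⊕ 0x23 = 0x2B
  0x2B ⊕ 0x6D = 0x46
  0x46 ⊕ 0x51 = 0x17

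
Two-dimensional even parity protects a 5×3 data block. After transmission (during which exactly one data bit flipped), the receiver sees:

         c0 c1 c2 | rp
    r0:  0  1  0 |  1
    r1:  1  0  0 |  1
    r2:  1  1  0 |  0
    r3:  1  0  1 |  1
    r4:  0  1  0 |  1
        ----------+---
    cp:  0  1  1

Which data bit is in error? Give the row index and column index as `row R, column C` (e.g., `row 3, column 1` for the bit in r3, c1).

Recompute each row's even parity and compare to rp:
  r0: data parity 1, sent rp 1 → ok
  r1: data parity 1, sent rp 1 → ok
  r2: data parity 0, sent rp 0 → ok
  r3: data parity 0, sent rp 1 → mismatch
  r4: data parity 1, sent rp 1 → ok
Recompute each column's even parity and compare to cp:
  c0: data parity 1, sent cp 0 → mismatch
  c1: data parity 1, sent cp 1 → ok
  c2: data parity 1, sent cp 1 → ok
Exactly one row (r3) and one column (c0) fail → the flipped bit is at their intersection.

row 3, column 0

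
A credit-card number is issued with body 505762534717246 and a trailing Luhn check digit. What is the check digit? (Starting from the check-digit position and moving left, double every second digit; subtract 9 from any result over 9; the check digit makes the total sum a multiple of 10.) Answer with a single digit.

7

Partial digits right→left: 6 4 2 7 1 7 4 3 5 2 6 7 5 0 5
Double every second digit counting from the check-digit position (so the 1st, 3rd, 5th, ... of the partial from the right).
  doubled (with −9 where >9): 3 4 2 8 1 3 1 1 → sum 23
  kept as-is: 4 7 7 3 2 7 0 → sum 30
Total = 23 + 30 = 53.
Check digit = (10 − (53 mod 10)) mod 10 = 7.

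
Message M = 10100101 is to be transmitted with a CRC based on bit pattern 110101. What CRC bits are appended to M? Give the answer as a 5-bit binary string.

00101

Append 5 zeros: 1010010100000. Divide by 110101 (XOR where the leading bit is 1):
  pos 0: 101001 XOR 110101 = 011100
  pos 1: 111000 XOR 110101 = 001101
  pos 3: 110110 XOR 110101 = 000011
  pos 7: 110000 XOR 110101 = 000101
Remainder (last 5 bits) = 00101. This is the CRC / FCS.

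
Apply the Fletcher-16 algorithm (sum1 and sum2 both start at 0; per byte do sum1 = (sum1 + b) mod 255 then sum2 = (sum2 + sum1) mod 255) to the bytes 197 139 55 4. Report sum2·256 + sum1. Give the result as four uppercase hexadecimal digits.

2C8C

Running sums (mod 255):
  after byte 0 (197): sum1=197, sum2=197
  after byte 1 (139): sum1=81, sum2=23
  after byte 2 (55): sum1=136, sum2=159
  after byte 3 (4): sum1=140, sum2=44
Checksum = sum2·256 + sum1 = 44·256 + 140 = 11404 = 0x2C8C.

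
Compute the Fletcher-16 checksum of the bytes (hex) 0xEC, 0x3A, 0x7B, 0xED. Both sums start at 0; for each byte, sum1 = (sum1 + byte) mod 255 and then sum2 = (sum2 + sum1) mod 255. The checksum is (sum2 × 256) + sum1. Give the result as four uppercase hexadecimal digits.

Running sums (mod 255):
  after byte 0 (0xEC): sum1=236, sum2=236
  after byte 1 (0x3A): sum1=39, sum2=20
  after byte 2 (0x7B): sum1=162, sum2=182
  after byte 3 (0xED): sum1=144, sum2=71
Checksum = sum2·256 + sum1 = 71·256 + 144 = 18320 = 0x4790.

4790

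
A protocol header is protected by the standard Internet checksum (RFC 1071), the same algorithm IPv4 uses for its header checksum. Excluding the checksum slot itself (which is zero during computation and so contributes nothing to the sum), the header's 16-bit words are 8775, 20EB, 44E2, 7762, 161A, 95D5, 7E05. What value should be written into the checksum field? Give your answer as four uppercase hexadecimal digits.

One's-complement addition (fold any carry out of bit 15 back into bit 0):
  0x8775 + 0x20EB = 0x0A860
  0xA860 + 0x44E2 = 0x0ED42
  0xED42 + 0x7762 = 0x164A4 → wrap carry → 0x64A5
  0x64A5 + 0x161A = 0x07ABF
  0x7ABF + 0x95D5 = 0x11094 → wrap carry → 0x1095
  0x1095 + 0x7E05 = 0x08E9A
One's-complement sum = 0x8E9A.
Checksum = ~0x8E9A & 0xFFFF = 0x7165.

7165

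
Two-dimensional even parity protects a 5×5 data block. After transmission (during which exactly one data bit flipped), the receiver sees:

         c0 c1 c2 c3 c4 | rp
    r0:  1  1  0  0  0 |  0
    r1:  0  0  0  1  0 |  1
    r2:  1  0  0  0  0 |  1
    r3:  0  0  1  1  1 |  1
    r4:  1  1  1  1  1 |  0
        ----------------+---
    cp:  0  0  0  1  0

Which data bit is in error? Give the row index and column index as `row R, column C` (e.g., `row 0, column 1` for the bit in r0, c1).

Recompute each row's even parity and compare to rp:
  r0: data parity 0, sent rp 0 → ok
  r1: data parity 1, sent rp 1 → ok
  r2: data parity 1, sent rp 1 → ok
  r3: data parity 1, sent rp 1 → ok
  r4: data parity 1, sent rp 0 → mismatch
Recompute each column's even parity and compare to cp:
  c0: data parity 1, sent cp 0 → mismatch
  c1: data parity 0, sent cp 0 → ok
  c2: data parity 0, sent cp 0 → ok
  c3: data parity 1, sent cp 1 → ok
  c4: data parity 0, sent cp 0 → ok
Exactly one row (r4) and one column (c0) fail → the flipped bit is at their intersection.

row 4, column 0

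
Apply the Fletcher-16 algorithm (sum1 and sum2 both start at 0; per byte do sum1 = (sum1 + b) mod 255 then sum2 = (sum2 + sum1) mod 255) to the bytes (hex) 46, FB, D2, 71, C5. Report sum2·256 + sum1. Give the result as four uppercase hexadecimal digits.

Running sums (mod 255):
  after byte 0 (46): sum1=70, sum2=70
  after byte 1 (FB): sum1=66, sum2=136
  after byte 2 (D2): sum1=21, sum2=157
  after byte 3 (71): sum1=134, sum2=36
  after byte 4 (C5): sum1=76, sum2=112
Checksum = sum2·256 + sum1 = 112·256 + 76 = 28748 = 0x704C.

704C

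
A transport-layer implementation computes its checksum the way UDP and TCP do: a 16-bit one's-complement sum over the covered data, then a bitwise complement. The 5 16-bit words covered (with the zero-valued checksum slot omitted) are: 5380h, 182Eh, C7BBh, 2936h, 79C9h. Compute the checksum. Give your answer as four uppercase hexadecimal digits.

One's-complement addition (fold any carry out of bit 15 back into bit 0):
  0x5380 + 0x182E = 0x06BAE
  0x6BAE + 0xC7BB = 0x13369 → wrap carry → 0x336A
  0x336A + 0x2936 = 0x05CA0
  0x5CA0 + 0x79C9 = 0x0D669
One's-complement sum = 0xD669.
Checksum = ~0xD669 & 0xFFFF = 0x2996.

2996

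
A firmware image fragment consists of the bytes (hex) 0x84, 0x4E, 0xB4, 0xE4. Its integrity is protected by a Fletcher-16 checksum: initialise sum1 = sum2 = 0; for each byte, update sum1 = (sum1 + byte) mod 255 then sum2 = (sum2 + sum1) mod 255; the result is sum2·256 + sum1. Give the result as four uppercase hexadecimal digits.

Running sums (mod 255):
  after byte 0 (0x84): sum1=132, sum2=132
  after byte 1 (0x4E): sum1=210, sum2=87
  after byte 2 (0xB4): sum1=135, sum2=222
  after byte 3 (0xE4): sum1=108, sum2=75
Checksum = sum2·256 + sum1 = 75·256 + 108 = 19308 = 0x4B6C.

4B6C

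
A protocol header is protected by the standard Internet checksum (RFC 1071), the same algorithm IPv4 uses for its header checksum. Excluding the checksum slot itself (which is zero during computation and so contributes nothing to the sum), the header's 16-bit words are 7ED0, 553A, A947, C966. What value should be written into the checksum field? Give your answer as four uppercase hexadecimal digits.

One's-complement addition (fold any carry out of bit 15 back into bit 0):
  0x7ED0 + 0x553A = 0x0D40A
  0xD40A + 0xA947 = 0x17D51 → wrap carry → 0x7D52
  0x7D52 + 0xC966 = 0x146B8 → wrap carry → 0x46B9
One's-complement sum = 0x46B9.
Checksum = ~0x46B9 & 0xFFFF = 0xB946.

B946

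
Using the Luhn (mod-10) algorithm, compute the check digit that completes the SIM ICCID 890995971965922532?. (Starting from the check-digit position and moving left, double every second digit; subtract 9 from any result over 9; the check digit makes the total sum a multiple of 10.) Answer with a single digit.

Partial digits right→left: 2 3 5 2 2 9 5 6 9 1 7 9 5 9 9 0 9 8
Double every second digit counting from the check-digit position (so the 1st, 3rd, 5th, ... of the partial from the right).
  doubled (with −9 where >9): 4 1 4 1 9 5 1 9 9 → sum 43
  kept as-is: 3 2 9 6 1 9 9 0 8 → sum 47
Total = 43 + 47 = 90.
Check digit = (10 − (90 mod 10)) mod 10 = 0.

0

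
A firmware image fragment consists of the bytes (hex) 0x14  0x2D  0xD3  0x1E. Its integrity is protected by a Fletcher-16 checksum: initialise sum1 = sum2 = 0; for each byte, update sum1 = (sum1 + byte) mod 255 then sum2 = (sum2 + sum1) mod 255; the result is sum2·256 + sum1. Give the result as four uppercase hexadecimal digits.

9D33

Running sums (mod 255):
  after byte 0 (0x14): sum1=20, sum2=20
  after byte 1 (0x2D): sum1=65, sum2=85
  after byte 2 (0xD3): sum1=21, sum2=106
  after byte 3 (0x1E): sum1=51, sum2=157
Checksum = sum2·256 + sum1 = 157·256 + 51 = 40243 = 0x9D33.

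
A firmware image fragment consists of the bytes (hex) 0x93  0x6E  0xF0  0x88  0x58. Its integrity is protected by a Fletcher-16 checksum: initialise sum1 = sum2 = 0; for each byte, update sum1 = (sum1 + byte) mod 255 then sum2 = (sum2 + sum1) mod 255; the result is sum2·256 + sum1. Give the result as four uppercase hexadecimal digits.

Running sums (mod 255):
  after byte 0 (0x93): sum1=147, sum2=147
  after byte 1 (0x6E): sum1=2, sum2=149
  after byte 2 (0xF0): sum1=242, sum2=136
  after byte 3 (0x88): sum1=123, sum2=4
  after byte 4 (0x58): sum1=211, sum2=215
Checksum = sum2·256 + sum1 = 215·256 + 211 = 55251 = 0xD7D3.

D7D3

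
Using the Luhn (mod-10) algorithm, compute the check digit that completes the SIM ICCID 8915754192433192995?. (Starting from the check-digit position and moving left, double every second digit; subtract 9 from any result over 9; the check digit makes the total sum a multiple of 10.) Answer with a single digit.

9

Partial digits right→left: 5 9 9 2 9 1 3 3 4 2 9 1 4 5 7 5 1 9 8
Double every second digit counting from the check-digit position (so the 1st, 3rd, 5th, ... of the partial from the right).
  doubled (with −9 where >9): 1 9 9 6 8 9 8 5 2 7 → sum 64
  kept as-is: 9 2 1 3 2 1 5 5 9 → sum 37
Total = 64 + 37 = 101.
Check digit = (10 − (101 mod 10)) mod 10 = 9.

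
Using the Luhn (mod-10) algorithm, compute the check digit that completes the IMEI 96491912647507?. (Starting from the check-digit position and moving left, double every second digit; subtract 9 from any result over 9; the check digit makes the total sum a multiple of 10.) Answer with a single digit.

3

Partial digits right→left: 7 0 5 7 4 6 2 1 9 1 9 4 6 9
Double every second digit counting from the check-digit position (so the 1st, 3rd, 5th, ... of the partial from the right).
  doubled (with −9 where >9): 5 1 8 4 9 9 3 → sum 39
  kept as-is: 0 7 6 1 1 4 9 → sum 28
Total = 39 + 28 = 67.
Check digit = (10 − (67 mod 10)) mod 10 = 3.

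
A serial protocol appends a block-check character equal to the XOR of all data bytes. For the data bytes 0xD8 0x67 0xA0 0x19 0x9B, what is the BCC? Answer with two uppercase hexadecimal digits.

XOR the bytes together:
  start with 0xD8
  0xD8 ⊕ 0x67 = 0xBF
  0xBF ⊕ 0xA0 = 0x1F
  0x1F ⊕ 0x19 = 0x06
  0x06 ⊕ 0x9B = 0x9D

9D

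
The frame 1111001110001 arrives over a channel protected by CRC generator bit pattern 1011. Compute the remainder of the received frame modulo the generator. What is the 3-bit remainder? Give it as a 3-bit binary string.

Modulo-2 division of 1111001110001 by 1011:
  pos 0: 1111 XOR 1011 = 0100
  pos 1: 1000 XOR 1011 = 0011
  pos 3: 1101 XOR 1011 = 0110
  pos 4: 1101 XOR 1011 = 0110
  pos 5: 1101 XOR 1011 = 0110
  pos 6: 1100 XOR 1011 = 0111
  pos 7: 1110 XOR 1011 = 0101
  pos 8: 1010 XOR 1011 = 0001
Remainder = 011 (nonzero — an error is detected).

011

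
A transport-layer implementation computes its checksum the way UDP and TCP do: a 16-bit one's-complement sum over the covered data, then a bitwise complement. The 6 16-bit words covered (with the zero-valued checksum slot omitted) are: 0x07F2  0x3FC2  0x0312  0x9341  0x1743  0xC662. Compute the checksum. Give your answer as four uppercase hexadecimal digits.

4452

One's-complement addition (fold any carry out of bit 15 back into bit 0):
  0x07F2 + 0x3FC2 = 0x047B4
  0x47B4 + 0x0312 = 0x04AC6
  0x4AC6 + 0x9341 = 0x0DE07
  0xDE07 + 0x1743 = 0x0F54A
  0xF54A + 0xC662 = 0x1BBAC → wrap carry → 0xBBAD
One's-complement sum = 0xBBAD.
Checksum = ~0xBBAD & 0xFFFF = 0x4452.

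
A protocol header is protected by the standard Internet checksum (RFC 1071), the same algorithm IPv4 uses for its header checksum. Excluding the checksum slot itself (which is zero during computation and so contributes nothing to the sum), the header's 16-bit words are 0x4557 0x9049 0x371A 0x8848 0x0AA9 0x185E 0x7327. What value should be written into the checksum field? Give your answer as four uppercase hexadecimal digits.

One's-complement addition (fold any carry out of bit 15 back into bit 0):
  0x4557 + 0x9049 = 0x0D5A0
  0xD5A0 + 0x371A = 0x10CBA → wrap carry → 0x0CBB
  0x0CBB + 0x8848 = 0x09503
  0x9503 + 0x0AA9 = 0x09FAC
  0x9FAC + 0x185E = 0x0B80A
  0xB80A + 0x7327 = 0x12B31 → wrap carry → 0x2B32
One's-complement sum = 0x2B32.
Checksum = ~0x2B32 & 0xFFFF = 0xD4CD.

D4CD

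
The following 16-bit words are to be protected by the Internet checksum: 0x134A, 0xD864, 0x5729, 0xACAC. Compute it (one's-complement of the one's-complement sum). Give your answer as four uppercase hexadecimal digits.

One's-complement addition (fold any carry out of bit 15 back into bit 0):
  0x134A + 0xD864 = 0x0EBAE
  0xEBAE + 0x5729 = 0x142D7 → wrap carry → 0x42D8
  0x42D8 + 0xACAC = 0x0EF84
One's-complement sum = 0xEF84.
Checksum = ~0xEF84 & 0xFFFF = 0x107B.

107B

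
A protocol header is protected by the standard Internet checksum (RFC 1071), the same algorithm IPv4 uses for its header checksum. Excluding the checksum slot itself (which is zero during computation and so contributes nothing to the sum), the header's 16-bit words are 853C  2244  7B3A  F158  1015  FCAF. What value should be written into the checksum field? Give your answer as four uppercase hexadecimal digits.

DF26

One's-complement addition (fold any carry out of bit 15 back into bit 0):
  0x853C + 0x2244 = 0x0A780
  0xA780 + 0x7B3A = 0x122BA → wrap carry → 0x22BB
  0x22BB + 0xF158 = 0x11413 → wrap carry → 0x1414
  0x1414 + 0x1015 = 0x02429
  0x2429 + 0xFCAF = 0x120D8 → wrap carry → 0x20D9
One's-complement sum = 0x20D9.
Checksum = ~0x20D9 & 0xFFFF = 0xDF26.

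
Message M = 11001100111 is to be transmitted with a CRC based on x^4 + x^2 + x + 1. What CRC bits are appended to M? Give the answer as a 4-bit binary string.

Append 4 zeros: 110011001110000. Divide by 10111 (XOR where the leading bit is 1):
  pos 0: 11001 XOR 10111 = 01110
  pos 1: 11101 XOR 10111 = 01010
  pos 2: 10100 XOR 10111 = 00011
  pos 5: 11011 XOR 10111 = 01100
  pos 6: 11001 XOR 10111 = 01110
  pos 7: 11100 XOR 10111 = 01011
  pos 8: 10110 XOR 10111 = 00001
Remainder (last 4 bits) = 0100. This is the CRC / FCS.

0100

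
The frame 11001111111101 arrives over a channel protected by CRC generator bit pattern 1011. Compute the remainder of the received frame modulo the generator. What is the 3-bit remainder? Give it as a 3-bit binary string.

111

Modulo-2 division of 11001111111101 by 1011:
  pos 0: 1100 XOR 1011 = 0111
  pos 1: 1111 XOR 1011 = 0100
  pos 2: 1001 XOR 1011 = 0010
  pos 4: 1011 XOR 1011 = 0000
  pos 8: 1111 XOR 1011 = 0100
  pos 9: 1000 XOR 1011 = 0011
Remainder = 111 (nonzero — an error is detected).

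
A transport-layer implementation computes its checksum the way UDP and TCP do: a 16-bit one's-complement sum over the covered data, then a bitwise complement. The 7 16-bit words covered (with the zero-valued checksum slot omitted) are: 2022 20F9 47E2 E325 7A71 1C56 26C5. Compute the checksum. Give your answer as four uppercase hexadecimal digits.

One's-complement addition (fold any carry out of bit 15 back into bit 0):
  0x2022 + 0x20F9 = 0x0411B
  0x411B + 0x47E2 = 0x088FD
  0x88FD + 0xE325 = 0x16C22 → wrap carry → 0x6C23
  0x6C23 + 0x7A71 = 0x0E694
  0xE694 + 0x1C56 = 0x102EA → wrap carry → 0x02EB
  0x02EB + 0x26C5 = 0x029B0
One's-complement sum = 0x29B0.
Checksum = ~0x29B0 & 0xFFFF = 0xD64F.

D64F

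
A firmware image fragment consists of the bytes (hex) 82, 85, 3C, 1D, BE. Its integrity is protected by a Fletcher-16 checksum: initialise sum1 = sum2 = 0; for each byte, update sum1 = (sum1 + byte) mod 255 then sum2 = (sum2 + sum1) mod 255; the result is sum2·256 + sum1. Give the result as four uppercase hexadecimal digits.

Running sums (mod 255):
  after byte 0 (82): sum1=130, sum2=130
  after byte 1 (85): sum1=8, sum2=138
  after byte 2 (3C): sum1=68, sum2=206
  after byte 3 (1D): sum1=97, sum2=48
  after byte 4 (BE): sum1=32, sum2=80
Checksum = sum2·256 + sum1 = 80·256 + 32 = 20512 = 0x5020.

5020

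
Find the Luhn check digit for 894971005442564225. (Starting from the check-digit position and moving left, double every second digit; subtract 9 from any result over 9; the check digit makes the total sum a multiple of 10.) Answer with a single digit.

Partial digits right→left: 5 2 2 4 6 5 2 4 4 5 0 0 1 7 9 4 9 8
Double every second digit counting from the check-digit position (so the 1st, 3rd, 5th, ... of the partial from the right).
  doubled (with −9 where >9): 1 4 3 4 8 0 2 9 9 → sum 40
  kept as-is: 2 4 5 4 5 0 7 4 8 → sum 39
Total = 40 + 39 = 79.
Check digit = (10 − (79 mod 10)) mod 10 = 1.

1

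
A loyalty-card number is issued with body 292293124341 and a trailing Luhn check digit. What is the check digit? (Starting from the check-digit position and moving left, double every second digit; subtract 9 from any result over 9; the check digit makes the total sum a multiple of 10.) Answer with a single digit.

7

Partial digits right→left: 1 4 3 4 2 1 3 9 2 2 9 2
Double every second digit counting from the check-digit position (so the 1st, 3rd, 5th, ... of the partial from the right).
  doubled (with −9 where >9): 2 6 4 6 4 9 → sum 31
  kept as-is: 4 4 1 9 2 2 → sum 22
Total = 31 + 22 = 53.
Check digit = (10 − (53 mod 10)) mod 10 = 7.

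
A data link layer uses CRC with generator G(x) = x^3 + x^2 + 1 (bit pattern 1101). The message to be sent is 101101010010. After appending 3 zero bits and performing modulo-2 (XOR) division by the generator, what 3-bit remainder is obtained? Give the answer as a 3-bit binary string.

111

Append 3 zeros: 101101010010000. Divide by 1101 (XOR where the leading bit is 1):
  pos 0: 1011 XOR 1101 = 0110
  pos 1: 1100 XOR 1101 = 0001
  pos 4: 1101 XOR 1101 = 0000
  pos 10: 1000 XOR 1101 = 0101
  pos 11: 1010 XOR 1101 = 0111
Remainder (last 3 bits) = 111. This is the CRC / FCS.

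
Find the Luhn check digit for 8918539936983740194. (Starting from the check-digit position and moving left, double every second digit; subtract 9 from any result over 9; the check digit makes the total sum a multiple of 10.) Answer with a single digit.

Partial digits right→left: 4 9 1 0 4 7 3 8 9 6 3 9 9 3 5 8 1 9 8
Double every second digit counting from the check-digit position (so the 1st, 3rd, 5th, ... of the partial from the right).
  doubled (with −9 where >9): 8 2 8 6 9 6 9 1 2 7 → sum 58
  kept as-is: 9 0 7 8 6 9 3 8 9 → sum 59
Total = 58 + 59 = 117.
Check digit = (10 − (117 mod 10)) mod 10 = 3.

3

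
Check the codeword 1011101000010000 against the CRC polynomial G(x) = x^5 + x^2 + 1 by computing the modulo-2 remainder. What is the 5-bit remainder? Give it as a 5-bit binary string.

Modulo-2 division of 1011101000010000 by 100101:
  pos 0: 101110 XOR 100101 = 001011
  pos 2: 101110 XOR 100101 = 001011
  pos 4: 101100 XOR 100101 = 001001
  pos 6: 100101 XOR 100101 = 000000
Remainder = 00000 (zero — the frame passes the CRC check).

00000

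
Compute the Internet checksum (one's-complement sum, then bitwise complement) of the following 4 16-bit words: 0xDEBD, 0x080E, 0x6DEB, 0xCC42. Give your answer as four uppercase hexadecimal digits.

DF05

One's-complement addition (fold any carry out of bit 15 back into bit 0):
  0xDEBD + 0x080E = 0x0E6CB
  0xE6CB + 0x6DEB = 0x154B6 → wrap carry → 0x54B7
  0x54B7 + 0xCC42 = 0x120F9 → wrap carry → 0x20FA
One's-complement sum = 0x20FA.
Checksum = ~0x20FA & 0xFFFF = 0xDF05.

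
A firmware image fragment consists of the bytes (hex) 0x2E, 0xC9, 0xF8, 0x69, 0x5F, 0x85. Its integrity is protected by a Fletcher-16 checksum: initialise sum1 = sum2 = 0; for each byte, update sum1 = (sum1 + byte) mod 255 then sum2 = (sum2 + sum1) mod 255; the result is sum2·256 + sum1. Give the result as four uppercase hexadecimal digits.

Running sums (mod 255):
  after byte 0 (0x2E): sum1=46, sum2=46
  after byte 1 (0xC9): sum1=247, sum2=38
  after byte 2 (0xF8): sum1=240, sum2=23
  after byte 3 (0x69): sum1=90, sum2=113
  after byte 4 (0x5F): sum1=185, sum2=43
  after byte 5 (0x85): sum1=63, sum2=106
Checksum = sum2·256 + sum1 = 106·256 + 63 = 27199 = 0x6A3F.

6A3F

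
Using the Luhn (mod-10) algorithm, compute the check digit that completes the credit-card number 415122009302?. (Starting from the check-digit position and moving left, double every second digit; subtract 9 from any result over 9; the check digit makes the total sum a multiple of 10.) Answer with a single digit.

Partial digits right→left: 2 0 3 9 0 0 2 2 1 5 1 4
Double every second digit counting from the check-digit position (so the 1st, 3rd, 5th, ... of the partial from the right).
  doubled (with −9 where >9): 4 6 0 4 2 2 → sum 18
  kept as-is: 0 9 0 2 5 4 → sum 20
Total = 18 + 20 = 38.
Check digit = (10 − (38 mod 10)) mod 10 = 2.

2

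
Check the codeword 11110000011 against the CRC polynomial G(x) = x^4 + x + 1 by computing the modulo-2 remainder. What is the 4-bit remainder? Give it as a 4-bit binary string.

Modulo-2 division of 11110000011 by 10011:
  pos 0: 11110 XOR 10011 = 01101
  pos 1: 11010 XOR 10011 = 01001
  pos 2: 10010 XOR 10011 = 00001
  pos 6: 10011 XOR 10011 = 00000
Remainder = 0000 (zero — the frame passes the CRC check).

0000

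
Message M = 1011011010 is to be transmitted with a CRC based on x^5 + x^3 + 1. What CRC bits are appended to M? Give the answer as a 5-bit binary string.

00111

Append 5 zeros: 101101101000000. Divide by 101001 (XOR where the leading bit is 1):
  pos 0: 101101 XOR 101001 = 000100
  pos 3: 100101 XOR 101001 = 001100
  pos 5: 110000 XOR 101001 = 011001
  pos 6: 110010 XOR 101001 = 011011
  pos 7: 110110 XOR 101001 = 011111
  pos 8: 111110 XOR 101001 = 010111
  pos 9: 101110 XOR 101001 = 000111
Remainder (last 5 bits) = 00111. This is the CRC / FCS.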